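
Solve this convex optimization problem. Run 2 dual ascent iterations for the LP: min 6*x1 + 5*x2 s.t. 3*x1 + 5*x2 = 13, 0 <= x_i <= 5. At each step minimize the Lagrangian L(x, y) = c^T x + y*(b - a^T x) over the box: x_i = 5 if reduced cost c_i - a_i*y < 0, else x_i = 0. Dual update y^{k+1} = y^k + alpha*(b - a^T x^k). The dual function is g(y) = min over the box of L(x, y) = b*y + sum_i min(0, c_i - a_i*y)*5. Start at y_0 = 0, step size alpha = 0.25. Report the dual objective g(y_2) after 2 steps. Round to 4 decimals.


Dual ascent for LP: min 6*x1 + 5*x2, 3*x1 + 5*x2 = 13, 0 <= x_i <= 5
Step 1: y^k = 0.0, reduced costs: (6.0, 5.0)
  x^k = (0.0, 0.0), subgradient = b - a^T x = 13.0
  y^{k+1} = 0.0 + 0.25*13.0 = 3.25
Step 2: y^k = 3.25, reduced costs: (-3.75, -11.25)
  x^k = (5.0, 5.0), subgradient = b - a^T x = -27.0
  y^{k+1} = 3.25 + 0.25*-27.0 = -3.5
Dual objective at y_2 = -3.5: reduced costs (16.5, 22.5), box minimizer x = (0.0, 0.0)
g(y_2) = b*y + (c1 - a1*y)*x1 + (c2 - a2*y)*x2 = 13*(-3.5) + 16.5*0.0 + 22.5*0.0 = -45.5 + 0.0 + 0.0 = -45.5


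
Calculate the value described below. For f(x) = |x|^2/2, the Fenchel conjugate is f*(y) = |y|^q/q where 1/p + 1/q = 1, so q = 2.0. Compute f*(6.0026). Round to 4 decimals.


The conjugate exponent q satisfies 1/p + 1/q = 1.
p = 2, so q = 2/(2 - 1) = 2.0
|y|^q = 6.0026^2.0 = 36.0312
f*(6.0026) = 36.0312 / 2.0 = 18.0156


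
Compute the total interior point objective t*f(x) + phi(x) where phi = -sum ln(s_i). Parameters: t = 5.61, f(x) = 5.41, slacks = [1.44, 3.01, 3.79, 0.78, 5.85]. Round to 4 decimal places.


Step 1: Compute log-barrier.
ln values: [0.3646, 1.1019, 1.3324, -0.2485, 1.7664]
phi = -(0.3646 + 1.1019 + 1.3324 - 0.2485 + 1.7664) = -4.3169
Step 2: Compute augmented objective.
t*f(x) = 5.61*5.41 = 30.3501
Total = 30.3501 - 4.3169 = 26.0332


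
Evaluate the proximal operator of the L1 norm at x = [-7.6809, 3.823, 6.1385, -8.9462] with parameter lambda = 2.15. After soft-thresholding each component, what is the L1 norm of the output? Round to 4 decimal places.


Soft-thresholding with lambda = 2.15:
prox(-7.6809) = sign(-7.6809)*max(|-7.6809| - 2.15, 0) = -5.5309
prox(3.823) = sign(3.823)*max(|3.823| - 2.15, 0) = 1.673
prox(6.1385) = sign(6.1385)*max(|6.1385| - 2.15, 0) = 3.9885
prox(-8.9462) = sign(-8.9462)*max(|-8.9462| - 2.15, 0) = -6.7962
prox(x) = [-5.5309, 1.673, 3.9885, -6.7962]
||prox(x)||_1 = 5.5309 + 1.673 + 3.9885 + 6.7962 = 17.9886


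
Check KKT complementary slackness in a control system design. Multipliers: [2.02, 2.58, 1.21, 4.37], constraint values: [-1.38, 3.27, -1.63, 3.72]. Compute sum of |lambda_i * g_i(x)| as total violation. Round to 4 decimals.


KKT complementary slackness check:
lambda_1 * g_1 = 2.02 * -1.38 = -2.7876
lambda_2 * g_2 = 2.58 * 3.27 = 8.4366
lambda_3 * g_3 = 1.21 * -1.63 = -1.9723
lambda_4 * g_4 = 4.37 * 3.72 = 16.2564
Total violation = 2.7876 + 8.4366 + 1.9723 + 16.2564 = 29.4529


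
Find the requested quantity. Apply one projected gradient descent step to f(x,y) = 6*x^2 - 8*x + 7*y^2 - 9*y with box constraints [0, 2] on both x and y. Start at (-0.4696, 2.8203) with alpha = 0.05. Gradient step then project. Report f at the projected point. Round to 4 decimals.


Step 1: Compute gradient at (-0.4696, 2.8203).
grad_x = 2*6*-0.4696 - 8 = -13.6352
grad_y = 2*7*2.8203 - 9 = 30.4842
Step 2: Gradient step.
x_raw = -0.4696 - 0.05*-13.6352 = 0.2122
y_raw = 2.8203 - 0.05*30.4842 = 1.2961
Step 3: Project onto [0, 2].
x_proj = clip(0.2122) = 0.2122
y_proj = clip(1.2961) = 1.2961
Step 4: Evaluate f.
f(0.2122, 1.2961) = -1.3331


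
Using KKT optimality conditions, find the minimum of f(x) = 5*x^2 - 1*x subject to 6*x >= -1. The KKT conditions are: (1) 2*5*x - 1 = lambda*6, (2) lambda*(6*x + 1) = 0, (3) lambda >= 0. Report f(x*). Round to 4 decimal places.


Step 1: Try lambda = 0 (constraint inactive).
Stationarity: 2*5*x - 1 = 0
x* = 1/(2*5) = 0.1
Check constraint: 6*0.1 = 0.6 >= -1 -- satisfied.
Step 2: Compute optimal value.
f(x*) = 5*0.1^2 - 1*0.1 = -0.05


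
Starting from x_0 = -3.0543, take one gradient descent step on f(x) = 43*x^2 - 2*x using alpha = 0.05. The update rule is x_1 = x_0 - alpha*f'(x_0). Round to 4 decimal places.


We compute the gradient at x_0 and apply the update.
f'(x) = 86*x - 2
f'(-3.0543) = 86*-3.0543 - 2 = -264.6698
x_1 = -3.0543 - 0.05*-264.6698 = 10.1792


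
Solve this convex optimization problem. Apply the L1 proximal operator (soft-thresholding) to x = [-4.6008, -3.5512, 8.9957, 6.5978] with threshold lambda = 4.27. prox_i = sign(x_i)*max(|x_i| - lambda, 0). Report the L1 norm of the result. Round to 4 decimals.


Soft-thresholding with lambda = 4.27:
prox(-4.6008) = sign(-4.6008)*max(|-4.6008| - 4.27, 0) = -0.3308
prox(-3.5512) = sign(-3.5512)*max(|-3.5512| - 4.27, 0) = 0.0
prox(8.9957) = sign(8.9957)*max(|8.9957| - 4.27, 0) = 4.7257
prox(6.5978) = sign(6.5978)*max(|6.5978| - 4.27, 0) = 2.3278
prox(x) = [-0.3308, 0.0, 4.7257, 2.3278]
||prox(x)||_1 = 0.3308 + 0.0 + 4.7257 + 2.3278 = 7.3843


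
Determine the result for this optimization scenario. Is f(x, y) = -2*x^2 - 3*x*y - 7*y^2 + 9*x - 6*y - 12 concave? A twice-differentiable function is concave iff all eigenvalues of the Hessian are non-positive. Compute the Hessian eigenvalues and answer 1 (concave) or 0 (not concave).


The Hessian of f(x,y) = -2*x^2 - 3*x*y - 7*y^2 + 9*x - 6*y - 12 is:
H = [[-4, -3], [-3, -14]]
Trace = -4 - 14 = -18
Determinant = -4*-14 - (-3)^2 = 47
Discriminant = (-18)^2 - 4*47 = 136.0
Eigenvalues: lambda_1 = -14.831, lambda_2 = -3.169
The function is concave.

1


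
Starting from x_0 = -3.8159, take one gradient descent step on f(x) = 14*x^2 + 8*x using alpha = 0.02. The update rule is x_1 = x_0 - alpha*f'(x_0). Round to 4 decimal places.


We compute the gradient at x_0 and apply the update.
f'(x) = 28*x + 8
f'(-3.8159) = 28*-3.8159 + 8 = -98.8452
x_1 = -3.8159 - 0.02*-98.8452 = -1.839


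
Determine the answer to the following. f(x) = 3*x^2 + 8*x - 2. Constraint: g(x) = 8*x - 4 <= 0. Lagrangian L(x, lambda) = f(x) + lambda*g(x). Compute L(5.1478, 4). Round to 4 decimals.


Step 1: Evaluate f(x).
f(5.1478) = 3*5.1478^2 + 8*5.1478 - 2 = 118.6819
Step 2: Evaluate g(x).
g(5.1478) = 8*5.1478 - 4 = 37.1824
Step 3: Compute Lagrangian.
L = 118.6819 + 4*37.1824 = 267.4115


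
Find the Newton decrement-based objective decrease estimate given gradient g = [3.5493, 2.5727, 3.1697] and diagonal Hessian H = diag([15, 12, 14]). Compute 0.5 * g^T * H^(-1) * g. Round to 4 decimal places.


Step 1: H is diagonal, so H^(-1) * g = [0.2366, 0.2144, 0.2264].
Step 2: g^T H^(-1) g = sum_i g_i^2 / H_ii
  = (3.5493)^2/15 + (2.5727)^2/12 + (3.1697)^2/14
  = 0.8398 + 0.5516 + 0.7176 = 2.109
Step 3: Objective decrease = 0.5 * g^T H^(-1) g = 1.0545


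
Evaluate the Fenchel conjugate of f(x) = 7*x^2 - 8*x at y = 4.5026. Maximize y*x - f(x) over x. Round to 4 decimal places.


f*(y) = sup_x {y*x - a*x^2 - b*x} = sup_x {(y-b)*x - a*x^2}
FOC: (y - b) - 2a*x = 0 => x* = (y - b)/(2a)
x* = (4.5026 + 8)/(2*7) = 0.893
f*(4.5026) = (y-b)^2/(4a) = (4.5026 + 8)^2/(4*7)
= 156.315/28 = 5.5827


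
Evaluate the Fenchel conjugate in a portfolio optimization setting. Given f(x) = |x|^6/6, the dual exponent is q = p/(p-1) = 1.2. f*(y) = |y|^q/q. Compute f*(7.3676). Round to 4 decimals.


The conjugate exponent q satisfies 1/p + 1/q = 1.
p = 6, so q = 6/(6 - 1) = 1.2
|y|^q = 7.3676^1.2 = 10.9848
f*(7.3676) = 10.9848 / 1.2 = 9.154


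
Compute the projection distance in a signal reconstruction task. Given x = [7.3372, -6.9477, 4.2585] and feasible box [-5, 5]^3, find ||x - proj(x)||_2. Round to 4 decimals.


Project each component onto [-5, 5].
clip(7.3372) = 5.0, clip(-6.9477) = -5.0, clip(4.2585) = 4.2585
Projection = [5.0, -5.0, 4.2585]
Squared diffs: [5.4625, 3.7935, 0.0]
Distance = sqrt(9.256) = 3.0424


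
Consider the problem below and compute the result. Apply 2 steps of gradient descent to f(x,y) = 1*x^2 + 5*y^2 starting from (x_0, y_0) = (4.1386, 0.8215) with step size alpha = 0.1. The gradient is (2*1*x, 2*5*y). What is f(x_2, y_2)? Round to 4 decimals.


Gradient descent on f(x,y) = 1*x^2 + 5*y^2.
Starting point: (4.1386, 0.8215), alpha = 0.1
Step 1: grad_x = 2*1*4.1386 = 8.2772, grad_y = 2*5*0.8215 = 8.215
  x_1 = 4.1386 - 0.1*8.2772 = 3.3109
  y_1 = 0.8215 - 0.1*8.215 = 0.0
Step 2: grad_x = 2*1*3.3109 = 6.6218, grad_y = 2*5*0.0 = 0.0
  x_2 = 3.3109 - 0.1*6.6218 = 2.6487
  y_2 = 0.0 - 0.1*0.0 = 0.0
f(2.6487, 0.0) = 1*2.6487^2 + 5*0.0^2 = 7.0156


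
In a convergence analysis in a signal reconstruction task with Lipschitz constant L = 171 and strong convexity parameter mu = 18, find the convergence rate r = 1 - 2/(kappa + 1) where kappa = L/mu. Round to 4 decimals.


Step 1: Compute the condition number.
kappa = L/mu = 171/18 = 9.5
Step 2: Compute the convergence rate.
r = 1 - 2/(kappa + 1) = 1 - 2*mu/(L + mu) = (L - mu)/(L + mu) = 153/189 = 0.8095


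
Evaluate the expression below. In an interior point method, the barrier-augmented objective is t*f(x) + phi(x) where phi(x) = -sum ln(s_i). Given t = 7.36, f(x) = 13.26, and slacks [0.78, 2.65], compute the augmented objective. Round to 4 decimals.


Step 1: Compute log-barrier.
ln values: [-0.2485, 0.9746]
phi = -(-0.2485 + 0.9746) = -0.7261
Step 2: Compute augmented objective.
t*f(x) = 7.36*13.26 = 97.5936
Total = 97.5936 - 0.7261 = 96.8675


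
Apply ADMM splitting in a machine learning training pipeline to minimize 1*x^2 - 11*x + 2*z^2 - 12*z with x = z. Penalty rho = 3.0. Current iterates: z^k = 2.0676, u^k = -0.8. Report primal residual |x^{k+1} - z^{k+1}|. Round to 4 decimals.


ADMM iteration with rho = 3.0, z^k = 2.0676, u^k = -0.8
Step 1: x-update.
Minimize 1*x^2 - 11*x + (3.0/2)*(x - 2.0676 - 0.8)^2
FOC: (2*1 + 3.0)*x = 11 + 3.0*(2.0676 + 0.8)
x^{k+1} = 3.9206
Step 2: z-update.
Minimize 2*z^2 - 12*z + (3.0/2)*(3.9206 - z - 0.8)^2
FOC: (2*2 + 3.0)*z = 12 + 3.0*(3.9206 - 0.8)
z^{k+1} = 3.0517
Step 3: u-update.
u^{k+1} = -0.8 + 3.9206 - 3.0517 = 0.0689
Step 4: Primal residual = |3.9206 - 3.0517| = 0.8689


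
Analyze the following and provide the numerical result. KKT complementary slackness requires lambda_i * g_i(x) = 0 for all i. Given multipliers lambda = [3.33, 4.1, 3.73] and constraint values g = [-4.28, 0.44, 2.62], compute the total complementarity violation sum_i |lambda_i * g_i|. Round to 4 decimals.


KKT complementary slackness check:
lambda_1 * g_1 = 3.33 * -4.28 = -14.2524
lambda_2 * g_2 = 4.1 * 0.44 = 1.804
lambda_3 * g_3 = 3.73 * 2.62 = 9.7726
Total violation = 14.2524 + 1.804 + 9.7726 = 25.829


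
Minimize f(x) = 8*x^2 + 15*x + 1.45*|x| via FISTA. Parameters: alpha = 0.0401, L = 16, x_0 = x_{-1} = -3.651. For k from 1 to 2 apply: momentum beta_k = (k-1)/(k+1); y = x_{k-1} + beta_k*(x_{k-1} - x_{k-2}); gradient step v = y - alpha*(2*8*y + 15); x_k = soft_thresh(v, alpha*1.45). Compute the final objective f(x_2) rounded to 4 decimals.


FISTA on f(x) = 8*x^2 + 15*x + 1.45*|x|
L = 16, alpha = 0.0401
Iteration 1: beta = 0.0, y = -3.651 + 0.0*(-3.651 + 3.651) = -3.651
  grad(y) = -43.416, v = y - alpha*grad = -1.91
  prox(v) = soft_thresh(-1.91, 0.0581) = -1.8519
Iteration 2: beta = 0.3333, y = -1.8519 + 0.3333*(-1.8519 + 3.651) = -1.2522
  grad(y) = -5.0346, v = y - alpha*grad = -1.0503
  prox(v) = soft_thresh(-1.0503, 0.0581) = -0.9921
f(x_2) = 8*(-0.9921)^2 + 15*(-0.9921) + 1.45*|-0.9921| = -5.5688


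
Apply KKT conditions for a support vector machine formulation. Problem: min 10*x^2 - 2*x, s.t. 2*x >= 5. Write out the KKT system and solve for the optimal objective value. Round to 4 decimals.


Step 1: Try lambda = 0 (constraint inactive).
x_unc = 2/(2*10) = 0.1
Check: 2*0.1 = 0.2 < 5 -- violated!
Step 2: Constraint must be active: 2*x = 5
x* = 5/2 = 2.5
lambda = (2*10*2.5 - 2)/2 = 24.0
Step 3: Compute optimal value.
f(x*) = 10*2.5^2 - 2*2.5 = 57.5


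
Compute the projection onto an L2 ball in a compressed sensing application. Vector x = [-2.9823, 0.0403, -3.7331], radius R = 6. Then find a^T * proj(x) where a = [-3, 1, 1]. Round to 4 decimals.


Step 1: Compute ||x|| (intermediates to 6 decimals).
||x|| = sqrt((-2.9823)^2 + 0.0403^2 + (-3.7331)^2) = 4.77826
Step 2: Project.
Since ||x|| <= R, proj = x (no scaling needed).
proj(x) = [-2.9823, 0.0403, -3.7331]
Step 3: Dot product.
a^T * proj(x) = -3*(-2.9823) + 1*0.0403 + 1*(-3.7331) = 5.2541


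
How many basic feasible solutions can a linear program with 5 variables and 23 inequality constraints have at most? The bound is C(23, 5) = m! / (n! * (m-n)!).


Each vertex corresponds to some choice of n active constraints out of m, so the number of vertices is at most C(m, n) = m! / (n!(m-n)!).
m = 23, n = 5
Numerator: 23 * 22 * 21 * 20 * 19
Denominator: 5! = 120
C(23, 5) = 33649


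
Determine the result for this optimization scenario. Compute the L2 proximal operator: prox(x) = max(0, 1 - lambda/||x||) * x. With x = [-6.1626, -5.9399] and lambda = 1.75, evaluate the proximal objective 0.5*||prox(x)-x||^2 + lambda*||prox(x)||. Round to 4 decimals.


Step 1: Compute ||x||.
||x|| = 8.5592
Step 2: Compute scaling factor.
scale = max(0, 1 - 1.75/8.5592) = 0.7955
Step 3: prox(x) = [-4.9026, -4.7254]
||prox(x)|| = 6.8092
Step 4: Proximal objective.
0.5*||prox-x||^2 = 1.5313
lambda*||prox|| = 11.9161
Total = 13.4474


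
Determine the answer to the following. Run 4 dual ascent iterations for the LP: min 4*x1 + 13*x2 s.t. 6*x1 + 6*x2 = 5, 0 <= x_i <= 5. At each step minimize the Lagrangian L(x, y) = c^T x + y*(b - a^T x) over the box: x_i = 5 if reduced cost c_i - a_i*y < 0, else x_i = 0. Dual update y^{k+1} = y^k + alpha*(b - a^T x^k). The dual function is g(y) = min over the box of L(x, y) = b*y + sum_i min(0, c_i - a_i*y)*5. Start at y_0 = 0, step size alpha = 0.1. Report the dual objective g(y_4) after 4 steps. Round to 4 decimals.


Dual ascent for LP: min 4*x1 + 13*x2, 6*x1 + 6*x2 = 5, 0 <= x_i <= 5
Step 1: y^k = 0.0, reduced costs: (4.0, 13.0)
  x^k = (0.0, 0.0), subgradient = b - a^T x = 5.0
  y^{k+1} = 0.0 + 0.1*5.0 = 0.5
Step 2: y^k = 0.5, reduced costs: (1.0, 10.0)
  x^k = (0.0, 0.0), subgradient = b - a^T x = 5.0
  y^{k+1} = 0.5 + 0.1*5.0 = 1.0
Step 3: y^k = 1.0, reduced costs: (-2.0, 7.0)
  x^k = (5.0, 0.0), subgradient = b - a^T x = -25.0
  y^{k+1} = 1.0 + 0.1*-25.0 = -1.5
Step 4: y^k = -1.5, reduced costs: (13.0, 22.0)
  x^k = (0.0, 0.0), subgradient = b - a^T x = 5.0
  y^{k+1} = -1.5 + 0.1*5.0 = -1.0
Dual objective at y_4 = -1.0: reduced costs (10.0, 19.0), box minimizer x = (0.0, 0.0)
g(y_4) = b*y + (c1 - a1*y)*x1 + (c2 - a2*y)*x2 = 5*(-1.0) + 10.0*0.0 + 19.0*0.0 = -5.0 + 0.0 + 0.0 = -5.0


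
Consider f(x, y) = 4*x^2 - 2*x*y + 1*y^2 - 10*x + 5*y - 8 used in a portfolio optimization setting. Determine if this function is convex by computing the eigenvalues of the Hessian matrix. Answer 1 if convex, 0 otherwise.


The Hessian of f(x,y) = 4*x^2 - 2*x*y + 1*y^2 - 10*x + 5*y - 8 is:
H = [[8, -2], [-2, 2]]
Trace = 8 + 2 = 10
Determinant = 8*2 - (-2)^2 = 12
Discriminant = (10)^2 - 4*12 = 52.0
Eigenvalues: lambda_1 = 1.3944, lambda_2 = 8.6056
The function is convex.

1


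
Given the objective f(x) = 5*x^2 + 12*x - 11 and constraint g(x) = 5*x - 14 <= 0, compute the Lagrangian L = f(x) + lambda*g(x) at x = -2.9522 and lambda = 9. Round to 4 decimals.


Step 1: Evaluate f(x).
f(-2.9522) = 5*(-2.9522)^2 + 12*(-2.9522) - 11 = -2.849
Step 2: Evaluate g(x).
g(-2.9522) = 5*-2.9522 - 14 = -28.761
Step 3: Compute Lagrangian.
L = -2.849 + 9*-28.761 = -261.698


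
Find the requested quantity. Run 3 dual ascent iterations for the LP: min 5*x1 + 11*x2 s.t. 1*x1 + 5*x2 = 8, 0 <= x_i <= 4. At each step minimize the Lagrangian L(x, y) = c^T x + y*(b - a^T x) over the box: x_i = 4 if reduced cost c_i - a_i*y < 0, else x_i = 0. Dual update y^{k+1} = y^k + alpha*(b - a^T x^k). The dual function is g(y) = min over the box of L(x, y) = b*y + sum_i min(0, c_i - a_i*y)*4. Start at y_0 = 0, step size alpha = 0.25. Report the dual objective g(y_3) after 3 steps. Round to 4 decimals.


Dual ascent for LP: min 5*x1 + 11*x2, 1*x1 + 5*x2 = 8, 0 <= x_i <= 4
Step 1: y^k = 0.0, reduced costs: (5.0, 11.0)
  x^k = (0.0, 0.0), subgradient = b - a^T x = 8.0
  y^{k+1} = 0.0 + 0.25*8.0 = 2.0
Step 2: y^k = 2.0, reduced costs: (3.0, 1.0)
  x^k = (0.0, 0.0), subgradient = b - a^T x = 8.0
  y^{k+1} = 2.0 + 0.25*8.0 = 4.0
Step 3: y^k = 4.0, reduced costs: (1.0, -9.0)
  x^k = (0.0, 4.0), subgradient = b - a^T x = -12.0
  y^{k+1} = 4.0 + 0.25*-12.0 = 1.0
Dual objective at y_3 = 1.0: reduced costs (4.0, 6.0), box minimizer x = (0.0, 0.0)
g(y_3) = b*y + (c1 - a1*y)*x1 + (c2 - a2*y)*x2 = 8*1.0 + 4.0*0.0 + 6.0*0.0 = 8.0 + 0.0 + 0.0 = 8.0


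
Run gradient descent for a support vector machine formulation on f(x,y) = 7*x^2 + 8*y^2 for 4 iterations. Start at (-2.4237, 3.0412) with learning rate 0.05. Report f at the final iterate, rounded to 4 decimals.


Gradient descent on f(x,y) = 7*x^2 + 8*y^2.
Starting point: (-2.4237, 3.0412), alpha = 0.05
Step 1: grad_x = 2*7*-2.4237 = -33.9318, grad_y = 2*8*3.0412 = 48.6592
  x_1 = -2.4237 - 0.05*-33.9318 = -0.7271
  y_1 = 3.0412 - 0.05*48.6592 = 0.6082
Step 2: grad_x = 2*7*-0.7271 = -10.1795, grad_y = 2*8*0.6082 = 9.7318
  x_2 = -0.7271 - 0.05*-10.1795 = -0.2181
  y_2 = 0.6082 - 0.05*9.7318 = 0.1216
Step 3: grad_x = 2*7*-0.2181 = -3.0539, grad_y = 2*8*0.1216 = 1.9464
  x_3 = -0.2181 - 0.05*-3.0539 = -0.0654
  y_3 = 0.1216 - 0.05*1.9464 = 0.0243
Step 4: grad_x = 2*7*-0.0654 = -0.9162, grad_y = 2*8*0.0243 = 0.3893
  x_4 = -0.0654 - 0.05*-0.9162 = -0.0196
  y_4 = 0.0243 - 0.05*0.3893 = 0.0049
f(-0.0196, 0.0049) = 7*(-0.0196)^2 + 8*0.0049^2 = 0.0029


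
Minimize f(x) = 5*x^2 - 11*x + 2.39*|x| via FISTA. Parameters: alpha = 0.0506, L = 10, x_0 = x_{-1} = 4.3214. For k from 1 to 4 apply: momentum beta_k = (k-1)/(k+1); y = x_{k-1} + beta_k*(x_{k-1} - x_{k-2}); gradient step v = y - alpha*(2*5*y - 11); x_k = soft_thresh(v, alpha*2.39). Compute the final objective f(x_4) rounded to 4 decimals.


FISTA on f(x) = 5*x^2 - 11*x + 2.39*|x|
L = 10, alpha = 0.0506
Iteration 1: beta = 0.0, y = 4.3214 + 0.0*(4.3214 - 4.3214) = 4.3214
  grad(y) = 32.214, v = y - alpha*grad = 2.6914
  prox(v) = soft_thresh(2.6914, 0.1209) = 2.5704
Iteration 2: beta = 0.3333, y = 2.5704 + 0.3333*(2.5704 - 4.3214) = 1.9868
  grad(y) = 8.8678, v = y - alpha*grad = 1.5381
  prox(v) = soft_thresh(1.5381, 0.1209) = 1.4171
Iteration 3: beta = 0.5, y = 1.4171 + 0.5*(1.4171 - 2.5704) = 0.8405
  grad(y) = -2.5951, v = y - alpha*grad = 0.9718
  prox(v) = soft_thresh(0.9718, 0.1209) = 0.8509
Iteration 4: beta = 0.6, y = 0.8509 + 0.6*(0.8509 - 1.4171) = 0.5111
  grad(y) = -5.889, v = y - alpha*grad = 0.8091
  prox(v) = soft_thresh(0.8091, 0.1209) = 0.6882
f(x_4) = 5*0.6882^2 - 11*0.6882 + 2.39*|0.6882| = -3.5572


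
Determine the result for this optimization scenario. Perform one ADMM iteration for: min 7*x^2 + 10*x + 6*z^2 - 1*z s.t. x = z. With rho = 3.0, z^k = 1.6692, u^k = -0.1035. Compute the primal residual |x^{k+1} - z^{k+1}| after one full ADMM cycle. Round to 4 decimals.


ADMM iteration with rho = 3.0, z^k = 1.6692, u^k = -0.1035
Step 1: x-update.
Minimize 7*x^2 + 10*x + (3.0/2)*(x - 1.6692 - 0.1035)^2
FOC: (2*7 + 3.0)*x = -10 + 3.0*(1.6692 + 0.1035)
x^{k+1} = -0.2754
Step 2: z-update.
Minimize 6*z^2 - 1*z + (3.0/2)*(-0.2754 - z - 0.1035)^2
FOC: (2*6 + 3.0)*z = 1 + 3.0*(-0.2754 - 0.1035)
z^{k+1} = -0.0091
Step 3: u-update.
u^{k+1} = -0.1035 - 0.2754 + 0.0091 = -0.3698
Step 4: Primal residual = |-0.2754 + 0.0091| = 0.2663


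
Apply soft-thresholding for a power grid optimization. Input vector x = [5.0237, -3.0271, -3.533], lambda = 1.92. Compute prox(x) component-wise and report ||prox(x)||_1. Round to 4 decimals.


Soft-thresholding with lambda = 1.92:
prox(5.0237) = sign(5.0237)*max(|5.0237| - 1.92, 0) = 3.1037
prox(-3.0271) = sign(-3.0271)*max(|-3.0271| - 1.92, 0) = -1.1071
prox(-3.533) = sign(-3.533)*max(|-3.533| - 1.92, 0) = -1.613
prox(x) = [3.1037, -1.1071, -1.613]
||prox(x)||_1 = 3.1037 + 1.1071 + 1.613 = 5.8238


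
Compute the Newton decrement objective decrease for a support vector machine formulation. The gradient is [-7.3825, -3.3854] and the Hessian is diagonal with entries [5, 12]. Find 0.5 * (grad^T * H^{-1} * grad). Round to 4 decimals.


Step 1: H is diagonal, so H^(-1) * g = [-1.4765, -0.2821].
Step 2: g^T H^(-1) g = sum_i g_i^2 / H_ii
  = (-7.3825)^2/5 + (-3.3854)^2/12
  = 10.9003 + 0.9551 = 11.8553
Step 3: Objective decrease = 0.5 * g^T H^(-1) g = 5.9277


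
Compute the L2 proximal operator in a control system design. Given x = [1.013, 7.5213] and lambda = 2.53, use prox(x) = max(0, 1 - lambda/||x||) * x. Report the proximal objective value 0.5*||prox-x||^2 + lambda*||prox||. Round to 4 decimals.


Step 1: Compute ||x||.
||x|| = 7.5892
Step 2: Compute scaling factor.
scale = max(0, 1 - 2.53/7.5892) = 0.6666
Step 3: prox(x) = [0.6753, 5.0139]
||prox(x)|| = 5.0592
Step 4: Proximal objective.
0.5*||prox-x||^2 = 3.2005
lambda*||prox|| = 12.7998
Total = 16.0003


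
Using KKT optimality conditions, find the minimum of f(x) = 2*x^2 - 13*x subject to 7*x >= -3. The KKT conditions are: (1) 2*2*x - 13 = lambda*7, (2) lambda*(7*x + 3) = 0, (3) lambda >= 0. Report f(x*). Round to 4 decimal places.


Step 1: Try lambda = 0 (constraint inactive).
Stationarity: 2*2*x - 13 = 0
x* = 13/(2*2) = 3.25
Check constraint: 7*3.25 = 22.75 >= -3 -- satisfied.
Step 2: Compute optimal value.
f(x*) = 2*3.25^2 - 13*3.25 = -21.125


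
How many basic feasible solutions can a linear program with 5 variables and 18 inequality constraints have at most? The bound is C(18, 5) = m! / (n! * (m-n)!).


Each vertex corresponds to some choice of n active constraints out of m, so the number of vertices is at most C(m, n) = m! / (n!(m-n)!).
m = 18, n = 5
Numerator: 18 * 17 * 16 * 15 * 14
Denominator: 5! = 120
C(18, 5) = 8568


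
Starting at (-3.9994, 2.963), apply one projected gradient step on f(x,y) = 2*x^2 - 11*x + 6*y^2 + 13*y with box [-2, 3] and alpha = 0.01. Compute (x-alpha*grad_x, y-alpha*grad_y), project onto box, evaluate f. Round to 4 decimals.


Step 1: Compute gradient at (-3.9994, 2.963).
grad_x = 2*2*-3.9994 - 11 = -26.9976
grad_y = 2*6*2.963 + 13 = 48.556
Step 2: Gradient step.
x_raw = -3.9994 - 0.01*-26.9976 = -3.7294
y_raw = 2.963 - 0.01*48.556 = 2.4774
Step 3: Project onto [-2, 3].
x_proj = clip(-3.7294) = -2.0
y_proj = clip(2.4774) = 2.4774
Step 4: Evaluate f.
f(-2.0, 2.4774) = 99.033


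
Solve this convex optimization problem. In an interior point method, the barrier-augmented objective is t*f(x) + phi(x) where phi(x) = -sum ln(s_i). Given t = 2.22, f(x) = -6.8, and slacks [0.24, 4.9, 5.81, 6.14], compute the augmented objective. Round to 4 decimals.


Step 1: Compute log-barrier.
ln values: [-1.4271, 1.5892, 1.7596, 1.8148]
phi = -(-1.4271 + 1.5892 + 1.7596 + 1.8148) = -3.7365
Step 2: Compute augmented objective.
t*f(x) = 2.22*-6.8 = -15.096
Total = -15.096 - 3.7365 = -18.8325


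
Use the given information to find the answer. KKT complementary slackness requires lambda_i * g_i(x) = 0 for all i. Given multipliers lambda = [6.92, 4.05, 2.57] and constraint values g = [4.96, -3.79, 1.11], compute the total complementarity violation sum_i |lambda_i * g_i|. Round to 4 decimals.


KKT complementary slackness check:
lambda_1 * g_1 = 6.92 * 4.96 = 34.3232
lambda_2 * g_2 = 4.05 * -3.79 = -15.3495
lambda_3 * g_3 = 2.57 * 1.11 = 2.8527
Total violation = 34.3232 + 15.3495 + 2.8527 = 52.5254


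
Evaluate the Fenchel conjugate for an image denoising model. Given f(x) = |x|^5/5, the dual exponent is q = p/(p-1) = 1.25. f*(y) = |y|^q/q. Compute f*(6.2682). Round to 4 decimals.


The conjugate exponent q satisfies 1/p + 1/q = 1.
p = 5, so q = 5/(5 - 1) = 1.25
|y|^q = 6.2682^1.25 = 9.9181
f*(6.2682) = 9.9181 / 1.25 = 7.9345


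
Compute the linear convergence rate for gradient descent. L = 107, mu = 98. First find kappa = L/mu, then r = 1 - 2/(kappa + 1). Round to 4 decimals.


Step 1: Compute the condition number.
kappa = L/mu = 107/98 = 1.0918
Step 2: Compute the convergence rate.
r = 1 - 2/(kappa + 1) = 1 - 2*mu/(L + mu) = (L - mu)/(L + mu) = 9/205 = 0.0439


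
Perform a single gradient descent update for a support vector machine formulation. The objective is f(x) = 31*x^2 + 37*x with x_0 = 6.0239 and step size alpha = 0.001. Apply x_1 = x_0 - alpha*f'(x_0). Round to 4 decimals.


We compute the gradient at x_0 and apply the update.
f'(x) = 62*x + 37
f'(6.0239) = 62*6.0239 + 37 = 410.4818
x_1 = 6.0239 - 0.001*410.4818 = 5.6134


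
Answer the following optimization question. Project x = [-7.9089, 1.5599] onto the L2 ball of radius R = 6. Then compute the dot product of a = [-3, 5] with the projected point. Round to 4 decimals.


Step 1: Compute ||x|| (intermediates to 6 decimals).
||x|| = sqrt((-7.9089)^2 + 1.5599^2) = 8.061265
Step 2: Project.
Since ||x|| > R, scale = R/||x|| = 6/8.061265 = 0.7443, proj(x) = scale * x
proj(x) = [-5.886594, 1.161034]
Step 3: Dot product.
a^T * proj(x) = -3*(-5.886594) + 5*1.161034 = 23.465


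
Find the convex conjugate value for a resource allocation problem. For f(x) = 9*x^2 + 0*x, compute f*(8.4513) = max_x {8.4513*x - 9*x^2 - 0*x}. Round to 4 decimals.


f*(y) = sup_x {y*x - a*x^2 - b*x} = sup_x {(y-b)*x - a*x^2}
FOC: (y - b) - 2a*x = 0 => x* = (y - b)/(2a)
x* = (8.4513 - 0)/(2*9) = 0.4695
f*(8.4513) = (y-b)^2/(4a) = (8.4513 - 0)^2/(4*9)
= 71.4245/36 = 1.984


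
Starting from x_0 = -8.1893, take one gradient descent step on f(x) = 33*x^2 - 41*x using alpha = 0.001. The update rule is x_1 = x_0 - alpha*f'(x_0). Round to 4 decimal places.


We compute the gradient at x_0 and apply the update.
f'(x) = 66*x - 41
f'(-8.1893) = 66*-8.1893 - 41 = -581.4938
x_1 = -8.1893 - 0.001*-581.4938 = -7.6078


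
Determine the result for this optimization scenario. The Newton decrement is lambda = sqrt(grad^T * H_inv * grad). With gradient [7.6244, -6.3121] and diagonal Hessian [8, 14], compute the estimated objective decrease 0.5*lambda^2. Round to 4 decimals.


Step 1: H is diagonal, so H^(-1) * g = [0.9531, -0.4509].
Step 2: g^T H^(-1) g = sum_i g_i^2 / H_ii
  = (7.6244)^2/8 + (-6.3121)^2/14
  = 7.2664 + 2.8459 = 10.1123
Step 3: Objective decrease = 0.5 * g^T H^(-1) g = 5.0562


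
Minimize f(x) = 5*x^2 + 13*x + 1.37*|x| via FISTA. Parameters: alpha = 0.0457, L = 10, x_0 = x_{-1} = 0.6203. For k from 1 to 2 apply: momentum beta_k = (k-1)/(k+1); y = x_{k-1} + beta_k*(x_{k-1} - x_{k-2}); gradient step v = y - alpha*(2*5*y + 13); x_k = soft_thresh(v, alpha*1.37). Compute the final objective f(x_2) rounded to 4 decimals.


FISTA on f(x) = 5*x^2 + 13*x + 1.37*|x|
L = 10, alpha = 0.0457
Iteration 1: beta = 0.0, y = 0.6203 + 0.0*(0.6203 - 0.6203) = 0.6203
  grad(y) = 19.203, v = y - alpha*grad = -0.2573
  prox(v) = soft_thresh(-0.2573, 0.0626) = -0.1947
Iteration 2: beta = 0.3333, y = -0.1947 + 0.3333*(-0.1947 - 0.6203) = -0.4663
  grad(y) = 8.3368, v = y - alpha*grad = -0.8473
  prox(v) = soft_thresh(-0.8473, 0.0626) = -0.7847
f(x_2) = 5*(-0.7847)^2 + 13*(-0.7847) + 1.37*|-0.7847| = -6.0473


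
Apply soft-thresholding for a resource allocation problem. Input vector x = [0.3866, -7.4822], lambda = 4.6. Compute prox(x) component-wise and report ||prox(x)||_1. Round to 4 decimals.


Soft-thresholding with lambda = 4.6:
prox(0.3866) = sign(0.3866)*max(|0.3866| - 4.6, 0) = 0.0
prox(-7.4822) = sign(-7.4822)*max(|-7.4822| - 4.6, 0) = -2.8822
prox(x) = [0.0, -2.8822]
||prox(x)||_1 = 0.0 + 2.8822 = 2.8822


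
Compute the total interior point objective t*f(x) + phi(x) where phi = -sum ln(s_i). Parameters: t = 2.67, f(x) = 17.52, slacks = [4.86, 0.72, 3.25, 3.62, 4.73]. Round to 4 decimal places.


Step 1: Compute log-barrier.
ln values: [1.581, -0.3285, 1.1787, 1.2865, 1.5539]
phi = -(1.581 - 0.3285 + 1.1787 + 1.2865 + 1.5539) = -5.2716
Step 2: Compute augmented objective.
t*f(x) = 2.67*17.52 = 46.7784
Total = 46.7784 - 5.2716 = 41.5068


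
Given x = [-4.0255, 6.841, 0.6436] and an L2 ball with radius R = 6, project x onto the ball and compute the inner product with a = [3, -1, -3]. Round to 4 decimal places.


Step 1: Compute ||x|| (intermediates to 6 decimals).
||x|| = sqrt((-4.0255)^2 + 6.841^2 + 0.6436^2) = 7.963551
Step 2: Project.
Since ||x|| > R, scale = R/||x|| = 6/7.963551 = 0.753433, proj(x) = scale * x
proj(x) = [-3.032945, 5.154235, 0.484909]
Step 3: Dot product.
a^T * proj(x) = 3*(-3.032945) - 1*5.154235 - 3*0.484909 = -15.7078


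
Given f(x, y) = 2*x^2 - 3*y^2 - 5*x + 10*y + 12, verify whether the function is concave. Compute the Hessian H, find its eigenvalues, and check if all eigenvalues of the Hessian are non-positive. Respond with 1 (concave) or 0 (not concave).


The Hessian of f(x,y) = 2*x^2 - 3*y^2 - 5*x + 10*y + 12 is:
H = [[4, 0], [0, -6]]
Trace = 4 - 6 = -2
Determinant = 4*-6 - (0)^2 = -24
Discriminant = (-2)^2 - 4*-24 = 100.0
Eigenvalues: lambda_1 = -6.0, lambda_2 = 4.0
The function is not concave.

0


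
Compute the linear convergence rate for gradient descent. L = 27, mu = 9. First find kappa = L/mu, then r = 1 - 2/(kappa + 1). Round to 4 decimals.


Step 1: Compute the condition number.
kappa = L/mu = 27/9 = 3.0
Step 2: Compute the convergence rate.
r = 1 - 2/(kappa + 1) = 1 - 2*mu/(L + mu) = (L - mu)/(L + mu) = 18/36 = 0.5


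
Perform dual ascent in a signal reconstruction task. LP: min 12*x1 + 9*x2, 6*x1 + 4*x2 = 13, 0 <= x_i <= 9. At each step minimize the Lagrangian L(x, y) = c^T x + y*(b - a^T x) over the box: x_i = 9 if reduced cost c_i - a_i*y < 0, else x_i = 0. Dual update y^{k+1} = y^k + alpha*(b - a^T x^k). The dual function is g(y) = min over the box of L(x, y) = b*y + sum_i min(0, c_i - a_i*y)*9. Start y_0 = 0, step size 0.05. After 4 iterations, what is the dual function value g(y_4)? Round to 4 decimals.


Dual ascent for LP: min 12*x1 + 9*x2, 6*x1 + 4*x2 = 13, 0 <= x_i <= 9
Step 1: y^k = 0.0, reduced costs: (12.0, 9.0)
  x^k = (0.0, 0.0), subgradient = b - a^T x = 13.0
  y^{k+1} = 0.0 + 0.05*13.0 = 0.65
Step 2: y^k = 0.65, reduced costs: (8.1, 6.4)
  x^k = (0.0, 0.0), subgradient = b - a^T x = 13.0
  y^{k+1} = 0.65 + 0.05*13.0 = 1.3
Step 3: y^k = 1.3, reduced costs: (4.2, 3.8)
  x^k = (0.0, 0.0), subgradient = b - a^T x = 13.0
  y^{k+1} = 1.3 + 0.05*13.0 = 1.95
Step 4: y^k = 1.95, reduced costs: (0.3, 1.2)
  x^k = (0.0, 0.0), subgradient = b - a^T x = 13.0
  y^{k+1} = 1.95 + 0.05*13.0 = 2.6
Dual objective at y_4 = 2.6: reduced costs (-3.6, -1.4), box minimizer x = (9.0, 9.0)
g(y_4) = b*y + (c1 - a1*y)*x1 + (c2 - a2*y)*x2 = 13*2.6 + (-3.6)*9.0 + (-1.4)*9.0 = 33.8 - 32.4 - 12.6 = -11.2


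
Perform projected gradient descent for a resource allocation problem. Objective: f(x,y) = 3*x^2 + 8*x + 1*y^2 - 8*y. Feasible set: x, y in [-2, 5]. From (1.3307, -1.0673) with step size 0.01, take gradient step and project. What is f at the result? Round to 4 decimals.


Step 1: Compute gradient at (1.3307, -1.0673).
grad_x = 2*3*1.3307 + 8 = 15.9842
grad_y = 2*1*-1.0673 - 8 = -10.1346
Step 2: Gradient step.
x_raw = 1.3307 - 0.01*15.9842 = 1.1709
y_raw = -1.0673 - 0.01*-10.1346 = -0.966
Step 3: Project onto [-2, 5].
x_proj = clip(1.1709) = 1.1709
y_proj = clip(-0.966) = -0.966
Step 4: Evaluate f.
f(1.1709, -0.966) = 22.1403


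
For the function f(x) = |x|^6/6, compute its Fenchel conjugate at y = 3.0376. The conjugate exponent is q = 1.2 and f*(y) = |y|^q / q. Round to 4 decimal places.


The conjugate exponent q satisfies 1/p + 1/q = 1.
p = 6, so q = 6/(6 - 1) = 1.2
|y|^q = 3.0376^1.2 = 3.7935
f*(3.0376) = 3.7935 / 1.2 = 3.1612


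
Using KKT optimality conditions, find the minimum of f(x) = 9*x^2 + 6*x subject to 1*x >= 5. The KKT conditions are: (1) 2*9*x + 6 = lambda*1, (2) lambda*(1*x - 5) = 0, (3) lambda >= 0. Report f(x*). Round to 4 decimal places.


Step 1: Try lambda = 0 (constraint inactive).
x_unc = -6/(2*9) = -0.3333
Check: 1*-0.3333 = -0.3333 < 5 -- violated!
Step 2: Constraint must be active: 1*x = 5
x* = 5/1 = 5.0
lambda = (2*9*5.0 + 6)/1 = 96.0
Step 3: Compute optimal value.
f(x*) = 9*5.0^2 + 6*5.0 = 255.0


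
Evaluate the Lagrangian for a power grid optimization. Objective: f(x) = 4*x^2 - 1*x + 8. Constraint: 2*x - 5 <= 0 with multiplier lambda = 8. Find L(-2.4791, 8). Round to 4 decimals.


Step 1: Evaluate f(x).
f(-2.4791) = 4*(-2.4791)^2 - 1*(-2.4791) + 8 = 35.0628
Step 2: Evaluate g(x).
g(-2.4791) = 2*-2.4791 - 5 = -9.9582
Step 3: Compute Lagrangian.
L = 35.0628 + 8*-9.9582 = -44.6028


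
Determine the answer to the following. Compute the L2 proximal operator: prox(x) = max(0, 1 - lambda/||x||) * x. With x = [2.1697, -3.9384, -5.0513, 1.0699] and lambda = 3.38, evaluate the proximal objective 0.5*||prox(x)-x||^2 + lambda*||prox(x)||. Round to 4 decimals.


Step 1: Compute ||x||.
||x|| = 6.8468
Step 2: Compute scaling factor.
scale = max(0, 1 - 3.38/6.8468) = 0.5063
Step 3: prox(x) = [1.0986, -1.9942, -2.5577, 0.5417]
||prox(x)|| = 3.4668
Step 4: Proximal objective.
0.5*||prox-x||^2 = 5.7122
lambda*||prox|| = 11.7178
Total = 17.43


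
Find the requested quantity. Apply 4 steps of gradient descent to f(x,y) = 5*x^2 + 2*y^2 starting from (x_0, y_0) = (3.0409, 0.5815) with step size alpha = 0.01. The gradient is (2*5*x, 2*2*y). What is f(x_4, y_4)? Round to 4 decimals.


Gradient descent on f(x,y) = 5*x^2 + 2*y^2.
Starting point: (3.0409, 0.5815), alpha = 0.01
Step 1: grad_x = 2*5*3.0409 = 30.409, grad_y = 2*2*0.5815 = 2.326
  x_1 = 3.0409 - 0.01*30.409 = 2.7368
  y_1 = 0.5815 - 0.01*2.326 = 0.5582
Step 2: grad_x = 2*5*2.7368 = 27.3681, grad_y = 2*2*0.5582 = 2.233
  x_2 = 2.7368 - 0.01*27.3681 = 2.4631
  y_2 = 0.5582 - 0.01*2.233 = 0.5359
Step 3: grad_x = 2*5*2.4631 = 24.6313, grad_y = 2*2*0.5359 = 2.1436
  x_3 = 2.4631 - 0.01*24.6313 = 2.2168
  y_3 = 0.5359 - 0.01*2.1436 = 0.5145
Step 4: grad_x = 2*5*2.2168 = 22.1682, grad_y = 2*2*0.5145 = 2.0579
  x_4 = 2.2168 - 0.01*22.1682 = 1.9951
  y_4 = 0.5145 - 0.01*2.0579 = 0.4939
f(1.9951, 0.4939) = 5*1.9951^2 + 2*0.4939^2 = 20.3907


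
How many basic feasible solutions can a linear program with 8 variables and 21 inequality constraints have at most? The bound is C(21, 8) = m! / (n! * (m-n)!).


Each vertex corresponds to some choice of n active constraints out of m, so the number of vertices is at most C(m, n) = m! / (n!(m-n)!).
m = 21, n = 8
Numerator: 21 * 20 * 19 * 18 * 17 * 16 * 15 * 14
Denominator: 8! = 40320
C(21, 8) = 203490


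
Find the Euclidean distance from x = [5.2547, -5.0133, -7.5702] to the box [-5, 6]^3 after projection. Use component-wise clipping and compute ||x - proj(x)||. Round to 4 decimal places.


Project each component onto [-5, 6].
clip(5.2547) = 5.2547, clip(-5.0133) = -5.0, clip(-7.5702) = -5.0
Projection = [5.2547, -5.0, -5.0]
Squared diffs: [0.0, 0.0002, 6.6059]
Distance = sqrt(6.6061) = 2.5702


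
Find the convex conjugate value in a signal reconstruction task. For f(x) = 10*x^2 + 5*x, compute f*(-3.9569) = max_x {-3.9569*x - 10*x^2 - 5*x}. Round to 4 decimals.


f*(y) = sup_x {y*x - a*x^2 - b*x} = sup_x {(y-b)*x - a*x^2}
FOC: (y - b) - 2a*x = 0 => x* = (y - b)/(2a)
x* = (-3.9569 - 5)/(2*10) = -0.4478
f*(-3.9569) = (y-b)^2/(4a) = (-3.9569 - 5)^2/(4*10)
= 80.2261/40 = 2.0057


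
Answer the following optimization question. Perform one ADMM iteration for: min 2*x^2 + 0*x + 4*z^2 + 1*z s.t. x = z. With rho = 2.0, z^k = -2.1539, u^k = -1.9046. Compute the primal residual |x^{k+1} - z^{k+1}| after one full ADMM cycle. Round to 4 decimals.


ADMM iteration with rho = 2.0, z^k = -2.1539, u^k = -1.9046
Step 1: x-update.
Minimize 2*x^2 + 0*x + (2.0/2)*(x + 2.1539 - 1.9046)^2
FOC: (2*2 + 2.0)*x = 0 + 2.0*(-2.1539 + 1.9046)
x^{k+1} = -0.0831
Step 2: z-update.
Minimize 4*z^2 + 1*z + (2.0/2)*(-0.0831 - z - 1.9046)^2
FOC: (2*4 + 2.0)*z = -1 + 2.0*(-0.0831 - 1.9046)
z^{k+1} = -0.4975
Step 3: u-update.
u^{k+1} = -1.9046 - 0.0831 + 0.4975 = -1.4902
Step 4: Primal residual = |-0.0831 + 0.4975| = 0.4144


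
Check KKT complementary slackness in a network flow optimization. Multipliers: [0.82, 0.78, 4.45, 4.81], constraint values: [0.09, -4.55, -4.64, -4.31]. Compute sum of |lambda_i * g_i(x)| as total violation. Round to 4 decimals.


KKT complementary slackness check:
lambda_1 * g_1 = 0.82 * 0.09 = 0.0738
lambda_2 * g_2 = 0.78 * -4.55 = -3.549
lambda_3 * g_3 = 4.45 * -4.64 = -20.648
lambda_4 * g_4 = 4.81 * -4.31 = -20.7311
Total violation = 0.0738 + 3.549 + 20.648 + 20.7311 = 45.0019


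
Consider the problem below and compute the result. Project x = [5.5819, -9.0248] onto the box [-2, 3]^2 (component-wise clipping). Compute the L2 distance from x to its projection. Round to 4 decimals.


Project each component onto [-2, 3].
clip(5.5819) = 3.0, clip(-9.0248) = -2.0
Projection = [3.0, -2.0]
Squared diffs: [6.6662, 49.3478]
Distance = sqrt(56.014) = 7.4843


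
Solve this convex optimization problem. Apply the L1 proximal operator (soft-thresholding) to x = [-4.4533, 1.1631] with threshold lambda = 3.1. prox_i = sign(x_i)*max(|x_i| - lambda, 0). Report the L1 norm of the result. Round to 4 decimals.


Soft-thresholding with lambda = 3.1:
prox(-4.4533) = sign(-4.4533)*max(|-4.4533| - 3.1, 0) = -1.3533
prox(1.1631) = sign(1.1631)*max(|1.1631| - 3.1, 0) = 0.0
prox(x) = [-1.3533, 0.0]
||prox(x)||_1 = 1.3533 + 0.0 = 1.3533


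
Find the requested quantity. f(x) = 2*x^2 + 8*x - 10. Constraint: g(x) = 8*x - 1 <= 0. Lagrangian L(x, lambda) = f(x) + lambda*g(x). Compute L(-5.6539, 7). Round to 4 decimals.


Step 1: Evaluate f(x).
f(-5.6539) = 2*(-5.6539)^2 + 8*(-5.6539) - 10 = 8.702
Step 2: Evaluate g(x).
g(-5.6539) = 8*-5.6539 - 1 = -46.2312
Step 3: Compute Lagrangian.
L = 8.702 + 7*-46.2312 = -314.9164


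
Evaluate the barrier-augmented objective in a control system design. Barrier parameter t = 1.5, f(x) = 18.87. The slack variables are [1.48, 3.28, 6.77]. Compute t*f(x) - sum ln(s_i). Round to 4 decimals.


Step 1: Compute log-barrier.
ln values: [0.392, 1.1878, 1.9125]
phi = -(0.392 + 1.1878 + 1.9125) = -3.4924
Step 2: Compute augmented objective.
t*f(x) = 1.5*18.87 = 28.305
Total = 28.305 - 3.4924 = 24.8126


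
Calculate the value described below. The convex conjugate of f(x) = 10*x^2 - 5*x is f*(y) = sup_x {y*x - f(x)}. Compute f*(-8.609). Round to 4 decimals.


f*(y) = sup_x {y*x - a*x^2 - b*x} = sup_x {(y-b)*x - a*x^2}
FOC: (y - b) - 2a*x = 0 => x* = (y - b)/(2a)
x* = (-8.609 + 5)/(2*10) = -0.1805
f*(-8.609) = (y-b)^2/(4a) = (-8.609 + 5)^2/(4*10)
= 13.0249/40 = 0.3256


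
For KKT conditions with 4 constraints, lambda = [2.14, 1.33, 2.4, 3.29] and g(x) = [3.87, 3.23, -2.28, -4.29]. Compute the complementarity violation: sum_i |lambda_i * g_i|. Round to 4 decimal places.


KKT complementary slackness check:
lambda_1 * g_1 = 2.14 * 3.87 = 8.2818
lambda_2 * g_2 = 1.33 * 3.23 = 4.2959
lambda_3 * g_3 = 2.4 * -2.28 = -5.472
lambda_4 * g_4 = 3.29 * -4.29 = -14.1141
Total violation = 8.2818 + 4.2959 + 5.472 + 14.1141 = 32.1638


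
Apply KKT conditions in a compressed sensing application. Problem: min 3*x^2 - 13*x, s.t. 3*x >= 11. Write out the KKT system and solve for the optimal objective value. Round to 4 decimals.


Step 1: Try lambda = 0 (constraint inactive).
x_unc = 13/(2*3) = 2.1667
Check: 3*2.1667 = 6.5001 < 11 -- violated!
Step 2: Constraint must be active: 3*x = 11
x* = 11/3 = 3.6667 (rounded; the exact value 11/3 is used below)
lambda = (2*3*(11/3) - 13)/3 = 3.0
Step 3: Compute optimal value.
f(x*) = 3*(11/3)^2 - 13*(11/3) = -7.3333


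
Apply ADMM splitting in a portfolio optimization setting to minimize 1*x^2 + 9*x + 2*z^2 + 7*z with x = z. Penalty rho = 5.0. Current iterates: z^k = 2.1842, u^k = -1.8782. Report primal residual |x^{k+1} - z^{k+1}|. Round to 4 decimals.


ADMM iteration with rho = 5.0, z^k = 2.1842, u^k = -1.8782
Step 1: x-update.
Minimize 1*x^2 + 9*x + (5.0/2)*(x - 2.1842 - 1.8782)^2
FOC: (2*1 + 5.0)*x = -9 + 5.0*(2.1842 + 1.8782)
x^{k+1} = 1.616
Step 2: z-update.
Minimize 2*z^2 + 7*z + (5.0/2)*(1.616 - z - 1.8782)^2
FOC: (2*2 + 5.0)*z = -7 + 5.0*(1.616 - 1.8782)
z^{k+1} = -0.9234
Step 3: u-update.
u^{k+1} = -1.8782 + 1.616 + 0.9234 = 0.6612
Step 4: Primal residual = |1.616 + 0.9234| = 2.5394


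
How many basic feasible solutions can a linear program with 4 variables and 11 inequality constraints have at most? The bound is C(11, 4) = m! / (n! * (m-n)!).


Each vertex corresponds to some choice of n active constraints out of m, so the number of vertices is at most C(m, n) = m! / (n!(m-n)!).
m = 11, n = 4
Numerator: 11 * 10 * 9 * 8
Denominator: 4! = 24
C(11, 4) = 330
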